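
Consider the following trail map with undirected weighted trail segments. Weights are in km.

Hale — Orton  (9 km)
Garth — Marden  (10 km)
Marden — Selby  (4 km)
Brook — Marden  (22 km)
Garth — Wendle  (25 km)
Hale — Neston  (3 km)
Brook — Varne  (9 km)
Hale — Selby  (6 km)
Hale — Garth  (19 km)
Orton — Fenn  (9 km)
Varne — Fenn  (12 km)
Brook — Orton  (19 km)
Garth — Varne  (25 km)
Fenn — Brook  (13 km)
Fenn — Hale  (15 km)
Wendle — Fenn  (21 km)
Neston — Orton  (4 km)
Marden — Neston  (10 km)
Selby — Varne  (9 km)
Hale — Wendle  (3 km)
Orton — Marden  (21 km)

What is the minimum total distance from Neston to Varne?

Settle nodes by increasing distance from Neston:
Neston: 0
Hale: 3  (via Neston)
Orton: 4  (via Neston)
Wendle: 6  (via Hale)
Selby: 9  (via Hale)
Marden: 10  (via Neston)
Fenn: 13  (via Orton)
Varne: 18  (via Selby)
Shortest route: Neston–Hale–Selby–Varne = 18 km.

18 km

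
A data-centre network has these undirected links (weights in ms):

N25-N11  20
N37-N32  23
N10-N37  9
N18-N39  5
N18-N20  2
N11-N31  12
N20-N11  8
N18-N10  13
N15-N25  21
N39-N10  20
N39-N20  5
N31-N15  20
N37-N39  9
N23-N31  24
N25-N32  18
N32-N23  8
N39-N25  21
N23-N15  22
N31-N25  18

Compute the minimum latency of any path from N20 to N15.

40 ms

Compare a few routes:
N20 - N18 - N39 - N25 - N15: 2+5+21+21 = 49
N20 - N11 - N31 - N15: 8+12+20 = 40
N20 - N11 - N25 - N15: 8+20+21 = 49
N20 - N39 - N25 - N15: 5+21+21 = 47
Cheapest is N20 - N11 - N31 - N15 at 40 ms.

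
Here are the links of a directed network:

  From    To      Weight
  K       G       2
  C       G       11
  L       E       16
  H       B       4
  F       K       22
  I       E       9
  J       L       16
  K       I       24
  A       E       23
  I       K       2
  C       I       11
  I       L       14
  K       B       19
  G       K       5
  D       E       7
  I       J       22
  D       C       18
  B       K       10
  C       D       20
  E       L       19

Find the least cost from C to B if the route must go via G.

Shortest C→G: C–G = 11
Best G to B: G–K–B costing 24
Total via G: 11 + 24 = 35.

35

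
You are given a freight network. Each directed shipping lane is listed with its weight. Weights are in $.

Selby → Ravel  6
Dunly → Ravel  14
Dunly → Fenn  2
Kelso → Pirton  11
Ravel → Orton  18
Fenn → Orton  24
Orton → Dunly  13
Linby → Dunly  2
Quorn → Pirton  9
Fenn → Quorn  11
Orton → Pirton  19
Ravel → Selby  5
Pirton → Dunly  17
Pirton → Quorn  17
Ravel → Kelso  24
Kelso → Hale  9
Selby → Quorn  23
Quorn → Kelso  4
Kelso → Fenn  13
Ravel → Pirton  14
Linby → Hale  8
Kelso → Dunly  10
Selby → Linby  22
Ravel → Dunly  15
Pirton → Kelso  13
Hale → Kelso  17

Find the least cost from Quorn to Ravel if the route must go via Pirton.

$40

Best Quorn to Pirton: Quorn → Pirton costing 9
Shortest Pirton→Ravel: Pirton → Dunly → Ravel = 31
Total via Pirton: 9 + 31 = $40.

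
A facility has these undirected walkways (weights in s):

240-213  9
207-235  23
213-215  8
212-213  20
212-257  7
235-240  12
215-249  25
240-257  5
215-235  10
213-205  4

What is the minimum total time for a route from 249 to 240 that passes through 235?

Best 249 to 235: 249 → 215 → 235 costing 35
Shortest 235→240: 235 → 240 = 12
Total via 235: 35 + 12 = 47 s.

47 s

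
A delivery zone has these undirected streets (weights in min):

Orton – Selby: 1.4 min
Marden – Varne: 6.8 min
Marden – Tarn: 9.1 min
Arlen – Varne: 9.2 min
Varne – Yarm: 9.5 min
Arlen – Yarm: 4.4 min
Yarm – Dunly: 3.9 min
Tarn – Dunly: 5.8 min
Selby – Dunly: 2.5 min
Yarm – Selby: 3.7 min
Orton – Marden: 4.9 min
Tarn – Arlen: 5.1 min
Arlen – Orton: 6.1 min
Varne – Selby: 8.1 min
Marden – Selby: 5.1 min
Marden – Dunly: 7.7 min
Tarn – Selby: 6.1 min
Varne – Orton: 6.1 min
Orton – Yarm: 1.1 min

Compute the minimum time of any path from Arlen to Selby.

Shortest distances from Arlen:
Arlen: 0
Yarm: 4.4  (via Arlen)
Tarn: 5.1  (via Arlen)
Orton: 5.5  (via Yarm)
Selby: 6.9  (via Orton)
Shortest route: Arlen–Yarm–Orton–Selby = 6.9 min.

6.9 min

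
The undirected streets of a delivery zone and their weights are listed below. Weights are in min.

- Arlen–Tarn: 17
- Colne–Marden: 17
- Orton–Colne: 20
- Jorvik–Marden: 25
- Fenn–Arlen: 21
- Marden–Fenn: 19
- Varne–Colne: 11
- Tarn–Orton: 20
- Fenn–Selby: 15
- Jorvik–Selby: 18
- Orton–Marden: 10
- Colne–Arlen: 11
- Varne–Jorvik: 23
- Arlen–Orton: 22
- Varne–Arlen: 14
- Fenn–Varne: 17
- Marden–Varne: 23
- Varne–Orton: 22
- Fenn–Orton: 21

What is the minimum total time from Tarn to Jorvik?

54 min

Shortest distances from Tarn:
Tarn: 0
Arlen: 17  (via Tarn)
Orton: 20  (via Tarn)
Colne: 28  (via Arlen)
Marden: 30  (via Orton)
Varne: 31  (via Arlen)
Fenn: 38  (via Arlen)
Selby: 53  (via Fenn)
Jorvik: 54  (via Varne)
Shortest route: Tarn → Arlen → Varne → Jorvik = 54 min.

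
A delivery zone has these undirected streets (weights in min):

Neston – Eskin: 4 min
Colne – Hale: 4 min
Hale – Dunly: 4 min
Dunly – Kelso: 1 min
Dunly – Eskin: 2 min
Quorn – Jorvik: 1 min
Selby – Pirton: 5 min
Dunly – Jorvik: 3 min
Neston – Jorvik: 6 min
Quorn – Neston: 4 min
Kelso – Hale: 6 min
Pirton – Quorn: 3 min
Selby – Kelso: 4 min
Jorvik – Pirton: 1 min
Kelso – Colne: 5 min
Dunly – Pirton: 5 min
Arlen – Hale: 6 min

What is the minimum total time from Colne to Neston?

Shortest distances from Colne:
Colne: 0
Hale: 4  (via Colne)
Kelso: 5  (via Colne)
Dunly: 6  (via Kelso)
Eskin: 8  (via Dunly)
Jorvik: 9  (via Dunly)
Selby: 9  (via Kelso)
Pirton: 10  (via Jorvik)
Arlen: 10  (via Hale)
Quorn: 10  (via Jorvik)
Neston: 12  (via Eskin)
Shortest route: Colne–Kelso–Dunly–Eskin–Neston = 12 min.

12 min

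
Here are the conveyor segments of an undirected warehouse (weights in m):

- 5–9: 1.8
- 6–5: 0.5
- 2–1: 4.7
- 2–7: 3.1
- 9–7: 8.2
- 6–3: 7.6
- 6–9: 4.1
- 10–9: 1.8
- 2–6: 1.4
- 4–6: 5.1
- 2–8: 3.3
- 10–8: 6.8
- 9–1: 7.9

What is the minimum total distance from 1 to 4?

Shortest distances from 1:
1: 0
2: 4.7  (via 1)
6: 6.1  (via 2)
5: 6.6  (via 6)
7: 7.8  (via 2)
9: 7.9  (via 1)
8: 8  (via 2)
10: 9.7  (via 9)
4: 11.2  (via 6)
Shortest route: 1 → 2 → 6 → 4 = 11.2 m.

11.2 m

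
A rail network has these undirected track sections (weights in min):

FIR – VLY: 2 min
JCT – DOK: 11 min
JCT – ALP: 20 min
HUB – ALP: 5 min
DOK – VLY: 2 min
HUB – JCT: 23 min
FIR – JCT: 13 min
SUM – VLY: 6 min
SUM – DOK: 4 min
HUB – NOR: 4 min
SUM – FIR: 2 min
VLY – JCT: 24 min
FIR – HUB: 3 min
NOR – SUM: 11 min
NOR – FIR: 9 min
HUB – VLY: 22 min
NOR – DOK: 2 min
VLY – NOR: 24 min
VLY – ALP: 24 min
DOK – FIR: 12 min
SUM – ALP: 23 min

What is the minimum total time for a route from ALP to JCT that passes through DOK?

Best ALP to DOK: ALP → HUB → NOR → DOK costing 11
Shortest DOK→JCT: DOK → JCT = 11
Total via DOK: 11 + 11 = 22 min.

22 min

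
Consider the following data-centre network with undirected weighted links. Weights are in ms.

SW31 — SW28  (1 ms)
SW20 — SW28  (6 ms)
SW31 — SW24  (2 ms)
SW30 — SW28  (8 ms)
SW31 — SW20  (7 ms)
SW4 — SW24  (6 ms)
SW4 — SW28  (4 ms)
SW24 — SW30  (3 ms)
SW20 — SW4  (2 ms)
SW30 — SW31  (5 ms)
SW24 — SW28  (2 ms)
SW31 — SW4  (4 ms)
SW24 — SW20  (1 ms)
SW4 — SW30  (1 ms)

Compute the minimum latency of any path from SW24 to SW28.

2 ms

Shortest distances from SW24:
SW24: 0
SW20: 1  (via SW24)
SW28: 2  (via SW24)
Shortest route: SW24–SW28 = 2 ms.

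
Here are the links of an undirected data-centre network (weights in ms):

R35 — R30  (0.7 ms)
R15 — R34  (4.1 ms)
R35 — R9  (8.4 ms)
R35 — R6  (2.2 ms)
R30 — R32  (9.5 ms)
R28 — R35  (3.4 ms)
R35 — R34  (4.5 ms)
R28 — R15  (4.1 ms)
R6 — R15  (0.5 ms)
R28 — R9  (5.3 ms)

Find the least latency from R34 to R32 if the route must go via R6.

17 ms

Shortest R34→R6: R34 → R15 → R6 = 4.6
Best R6 to R32: R6 → R35 → R30 → R32 costing 12.4
Total via R6: 4.6 + 12.4 = 17 ms.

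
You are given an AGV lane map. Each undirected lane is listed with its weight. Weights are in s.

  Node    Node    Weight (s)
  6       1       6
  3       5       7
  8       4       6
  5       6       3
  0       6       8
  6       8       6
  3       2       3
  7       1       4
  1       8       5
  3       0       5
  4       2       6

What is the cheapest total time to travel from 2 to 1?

Settle nodes by increasing distance from 2:
2: 0
3: 3  (via 2)
4: 6  (via 2)
0: 8  (via 3)
5: 10  (via 3)
8: 12  (via 4)
6: 13  (via 5)
1: 17  (via 8)
Shortest route: 2–4–8–1 = 17 s.

17 s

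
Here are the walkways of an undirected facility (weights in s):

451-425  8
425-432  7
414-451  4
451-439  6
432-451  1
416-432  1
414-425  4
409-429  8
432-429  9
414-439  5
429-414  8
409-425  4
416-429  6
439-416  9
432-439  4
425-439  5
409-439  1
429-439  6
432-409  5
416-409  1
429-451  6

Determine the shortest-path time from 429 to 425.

Shortest distances from 429:
429: 0
451: 6  (via 429)
416: 6  (via 429)
439: 6  (via 429)
432: 7  (via 451)
409: 7  (via 416)
414: 8  (via 429)
425: 11  (via 439)
Shortest route: 429 → 439 → 425 = 11 s.

11 s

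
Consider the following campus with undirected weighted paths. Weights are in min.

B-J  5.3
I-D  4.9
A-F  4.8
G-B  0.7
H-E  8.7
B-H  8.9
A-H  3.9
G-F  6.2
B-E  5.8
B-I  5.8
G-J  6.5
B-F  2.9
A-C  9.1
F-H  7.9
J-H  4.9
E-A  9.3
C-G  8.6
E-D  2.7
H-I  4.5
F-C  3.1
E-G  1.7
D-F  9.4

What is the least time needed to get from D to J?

Candidate routes:
D → E → B → J: 2.7+5.8+5.3 = 13.8
D → E → G → B → J: 2.7+1.7+0.7+5.3 = 10.4
D → E → G → J: 2.7+1.7+6.5 = 10.9
Cheapest is D → E → G → B → J at 10.4 min.

10.4 min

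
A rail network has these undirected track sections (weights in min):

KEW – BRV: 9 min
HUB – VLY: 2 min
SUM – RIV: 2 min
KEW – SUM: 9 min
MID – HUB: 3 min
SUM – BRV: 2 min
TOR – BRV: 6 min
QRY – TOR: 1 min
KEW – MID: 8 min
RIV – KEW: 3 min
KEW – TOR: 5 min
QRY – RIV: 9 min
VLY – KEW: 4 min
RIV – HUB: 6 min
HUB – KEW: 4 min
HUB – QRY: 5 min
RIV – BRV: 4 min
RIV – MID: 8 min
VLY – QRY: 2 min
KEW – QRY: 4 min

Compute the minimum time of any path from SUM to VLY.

Shortest distances from SUM:
SUM: 0
BRV: 2  (via SUM)
RIV: 2  (via SUM)
KEW: 5  (via RIV)
HUB: 8  (via RIV)
TOR: 8  (via BRV)
QRY: 9  (via KEW)
VLY: 9  (via KEW)
Shortest route: SUM–RIV–KEW–VLY = 9 min.

9 min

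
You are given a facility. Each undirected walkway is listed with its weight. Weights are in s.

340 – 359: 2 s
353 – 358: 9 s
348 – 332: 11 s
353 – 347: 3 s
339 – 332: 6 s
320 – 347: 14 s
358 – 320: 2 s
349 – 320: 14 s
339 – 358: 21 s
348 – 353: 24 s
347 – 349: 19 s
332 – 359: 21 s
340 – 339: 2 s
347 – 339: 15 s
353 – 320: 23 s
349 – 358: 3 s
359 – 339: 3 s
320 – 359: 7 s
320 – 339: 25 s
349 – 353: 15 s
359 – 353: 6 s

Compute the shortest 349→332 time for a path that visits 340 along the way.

Best 349 to 340: 349–358–320–359–340 costing 14
Best 340 to 332: 340–339–332 costing 8
Total via 340: 14 + 8 = 22 s.

22 s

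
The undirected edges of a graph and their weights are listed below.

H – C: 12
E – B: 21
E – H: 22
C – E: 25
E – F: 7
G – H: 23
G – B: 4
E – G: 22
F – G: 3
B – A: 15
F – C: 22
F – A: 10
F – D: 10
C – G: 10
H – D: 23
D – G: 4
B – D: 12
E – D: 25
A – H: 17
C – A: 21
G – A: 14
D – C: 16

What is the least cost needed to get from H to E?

22

Settle nodes by increasing distance from H:
H: 0
C: 12  (via H)
A: 17  (via H)
E: 22  (via H)
Shortest route: H → E = 22.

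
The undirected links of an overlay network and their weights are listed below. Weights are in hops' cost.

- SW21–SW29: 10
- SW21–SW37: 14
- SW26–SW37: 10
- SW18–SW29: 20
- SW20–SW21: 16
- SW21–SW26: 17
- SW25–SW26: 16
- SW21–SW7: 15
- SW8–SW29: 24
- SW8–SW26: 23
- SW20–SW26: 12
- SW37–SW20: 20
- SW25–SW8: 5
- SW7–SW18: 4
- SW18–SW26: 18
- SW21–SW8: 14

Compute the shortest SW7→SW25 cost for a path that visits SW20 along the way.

59 hops' cost

Shortest SW7→SW20: SW7 → SW21 → SW20 = 31
Best SW20 to SW25: SW20 → SW26 → SW25 costing 28
Total via SW20: 31 + 28 = 59 hops' cost.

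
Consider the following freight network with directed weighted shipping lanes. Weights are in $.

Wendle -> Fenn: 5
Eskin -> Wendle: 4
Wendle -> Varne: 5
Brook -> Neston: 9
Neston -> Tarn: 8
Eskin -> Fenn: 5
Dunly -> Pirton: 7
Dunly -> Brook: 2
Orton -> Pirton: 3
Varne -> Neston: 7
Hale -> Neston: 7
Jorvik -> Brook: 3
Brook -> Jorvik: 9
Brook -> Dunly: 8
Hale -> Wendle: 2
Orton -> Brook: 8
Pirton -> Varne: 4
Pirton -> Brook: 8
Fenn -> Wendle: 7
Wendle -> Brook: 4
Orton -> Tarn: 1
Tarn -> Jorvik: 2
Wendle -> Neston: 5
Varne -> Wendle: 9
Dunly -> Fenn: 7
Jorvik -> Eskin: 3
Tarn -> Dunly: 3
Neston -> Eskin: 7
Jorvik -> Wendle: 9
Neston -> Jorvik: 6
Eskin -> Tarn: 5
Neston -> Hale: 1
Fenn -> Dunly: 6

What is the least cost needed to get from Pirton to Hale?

$12

Shortest distances from Pirton:
Pirton: 0
Varne: 4  (via Pirton)
Brook: 8  (via Pirton)
Neston: 11  (via Varne)
Hale: 12  (via Neston)
Shortest route: Pirton → Varne → Neston → Hale = $12.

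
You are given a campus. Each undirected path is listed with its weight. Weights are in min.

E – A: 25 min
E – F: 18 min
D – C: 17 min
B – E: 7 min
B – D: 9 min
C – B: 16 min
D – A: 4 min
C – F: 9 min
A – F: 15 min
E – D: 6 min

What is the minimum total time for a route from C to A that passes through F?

24 min

Best C to F: C → F costing 9
Best F to A: F → A costing 15
Total via F: 9 + 15 = 24 min.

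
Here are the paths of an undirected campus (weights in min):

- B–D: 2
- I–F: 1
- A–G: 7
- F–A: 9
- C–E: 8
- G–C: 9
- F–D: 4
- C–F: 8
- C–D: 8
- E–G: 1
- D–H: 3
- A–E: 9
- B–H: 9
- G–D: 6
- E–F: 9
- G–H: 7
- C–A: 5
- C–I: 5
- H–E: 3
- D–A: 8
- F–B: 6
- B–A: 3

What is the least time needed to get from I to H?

Enumerating some paths:
I → F → B → D → H: 1+6+2+3 = 12
I → F → E → H: 1+9+3 = 13
I → F → D → H: 1+4+3 = 8
The minimum is 8 min via I → F → D → H.

8 min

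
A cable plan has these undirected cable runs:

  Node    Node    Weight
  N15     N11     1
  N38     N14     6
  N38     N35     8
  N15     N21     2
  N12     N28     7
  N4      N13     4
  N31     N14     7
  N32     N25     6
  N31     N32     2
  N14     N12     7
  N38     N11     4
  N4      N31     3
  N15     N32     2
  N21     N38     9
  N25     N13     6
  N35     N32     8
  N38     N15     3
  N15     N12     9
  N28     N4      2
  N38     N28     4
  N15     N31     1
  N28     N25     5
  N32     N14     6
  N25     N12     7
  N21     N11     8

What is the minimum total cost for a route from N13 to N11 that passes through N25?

Best N13 to N25: N13–N25 costing 6
Shortest N25→N11: N25–N32–N15–N11 = 9
Total via N25: 6 + 9 = 15.

15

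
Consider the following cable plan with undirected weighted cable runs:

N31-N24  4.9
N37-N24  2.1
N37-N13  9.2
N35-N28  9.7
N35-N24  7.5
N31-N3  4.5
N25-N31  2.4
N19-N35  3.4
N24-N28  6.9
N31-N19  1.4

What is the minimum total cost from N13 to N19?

17.6

Enumerating some paths:
N13 - N37 - N24 - N28 - N35 - N19: 9.2+2.1+6.9+9.7+3.4 = 31.3
N13 - N37 - N24 - N35 - N19: 9.2+2.1+7.5+3.4 = 22.2
N13 - N37 - N24 - N31 - N19: 9.2+2.1+4.9+1.4 = 17.6
The minimum is 17.6 via N13 - N37 - N24 - N31 - N19.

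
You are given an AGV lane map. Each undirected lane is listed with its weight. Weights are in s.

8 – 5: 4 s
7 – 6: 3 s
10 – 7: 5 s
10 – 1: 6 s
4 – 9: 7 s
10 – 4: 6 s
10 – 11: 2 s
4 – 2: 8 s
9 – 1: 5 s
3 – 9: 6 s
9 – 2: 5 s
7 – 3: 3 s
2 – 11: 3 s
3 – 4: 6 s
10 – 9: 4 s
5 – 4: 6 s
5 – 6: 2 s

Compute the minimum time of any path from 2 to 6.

Running Dijkstra from 2:
2: 0
11: 3  (via 2)
9: 5  (via 2)
10: 5  (via 11)
4: 8  (via 2)
1: 10  (via 9)
7: 10  (via 10)
3: 11  (via 9)
6: 13  (via 7)
Shortest route: 2–11–10–7–6 = 13 s.

13 s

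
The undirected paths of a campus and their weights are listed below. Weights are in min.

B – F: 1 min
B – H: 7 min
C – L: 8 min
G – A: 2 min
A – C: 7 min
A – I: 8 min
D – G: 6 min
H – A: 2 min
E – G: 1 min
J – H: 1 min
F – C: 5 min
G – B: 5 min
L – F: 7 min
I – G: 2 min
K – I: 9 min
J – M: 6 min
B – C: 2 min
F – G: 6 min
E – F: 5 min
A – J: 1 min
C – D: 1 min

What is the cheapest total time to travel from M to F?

Enumerating some paths:
M–J–H–A–G–F: 6+1+2+2+6 = 17
M–J–H–A–G–E–F: 6+1+2+2+1+5 = 17
M–J–H–A–G–B–F: 6+1+2+2+5+1 = 17
M–J–A–G–F: 6+1+2+6 = 15
Cheapest is M–J–A–G–F at 15 min.

15 min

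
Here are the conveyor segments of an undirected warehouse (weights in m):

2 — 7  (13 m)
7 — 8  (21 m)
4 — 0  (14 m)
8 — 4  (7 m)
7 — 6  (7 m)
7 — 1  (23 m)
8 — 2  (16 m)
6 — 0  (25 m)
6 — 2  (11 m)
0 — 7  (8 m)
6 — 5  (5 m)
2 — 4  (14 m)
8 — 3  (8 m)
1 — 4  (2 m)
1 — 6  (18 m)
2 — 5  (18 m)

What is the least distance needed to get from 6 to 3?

35 m

Shortest distances from 6:
6: 0
5: 5  (via 6)
7: 7  (via 6)
2: 11  (via 6)
0: 15  (via 7)
1: 18  (via 6)
4: 20  (via 1)
8: 27  (via 2)
3: 35  (via 8)
Shortest route: 6–2–8–3 = 35 m.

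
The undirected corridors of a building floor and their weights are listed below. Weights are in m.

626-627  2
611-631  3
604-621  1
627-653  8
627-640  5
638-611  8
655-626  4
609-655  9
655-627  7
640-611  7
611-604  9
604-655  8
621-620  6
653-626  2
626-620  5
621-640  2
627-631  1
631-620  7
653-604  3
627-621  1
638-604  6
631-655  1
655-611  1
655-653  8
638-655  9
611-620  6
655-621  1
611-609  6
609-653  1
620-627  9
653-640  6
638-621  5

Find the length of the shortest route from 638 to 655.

Running Dijkstra from 638:
638: 0
621: 5  (via 638)
655: 6  (via 621)
Shortest route: 638–621–655 = 6 m.

6 m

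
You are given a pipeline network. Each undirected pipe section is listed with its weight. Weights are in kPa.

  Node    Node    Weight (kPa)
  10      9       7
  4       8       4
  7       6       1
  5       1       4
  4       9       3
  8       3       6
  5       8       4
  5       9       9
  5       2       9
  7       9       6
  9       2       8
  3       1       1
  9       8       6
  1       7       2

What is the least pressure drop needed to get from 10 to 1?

15 kPa

Shortest distances from 10:
10: 0
9: 7  (via 10)
4: 10  (via 9)
7: 13  (via 9)
8: 13  (via 9)
6: 14  (via 7)
1: 15  (via 7)
Shortest route: 10–9–7–1 = 15 kPa.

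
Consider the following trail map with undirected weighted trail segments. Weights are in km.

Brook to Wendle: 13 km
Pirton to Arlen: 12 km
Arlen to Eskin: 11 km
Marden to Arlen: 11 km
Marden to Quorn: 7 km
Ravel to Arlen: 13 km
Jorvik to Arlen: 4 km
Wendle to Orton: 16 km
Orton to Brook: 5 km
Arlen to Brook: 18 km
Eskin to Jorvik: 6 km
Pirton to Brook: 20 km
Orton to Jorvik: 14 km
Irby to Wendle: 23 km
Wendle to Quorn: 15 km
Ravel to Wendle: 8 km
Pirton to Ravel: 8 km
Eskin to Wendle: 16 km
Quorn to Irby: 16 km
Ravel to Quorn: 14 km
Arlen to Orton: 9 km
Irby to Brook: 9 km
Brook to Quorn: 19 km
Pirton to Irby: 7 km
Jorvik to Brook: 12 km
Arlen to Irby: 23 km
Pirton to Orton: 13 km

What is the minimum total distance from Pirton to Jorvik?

16 km

Shortest distances from Pirton:
Pirton: 0
Irby: 7  (via Pirton)
Ravel: 8  (via Pirton)
Arlen: 12  (via Pirton)
Orton: 13  (via Pirton)
Wendle: 16  (via Ravel)
Jorvik: 16  (via Arlen)
Shortest route: Pirton → Arlen → Jorvik = 16 km.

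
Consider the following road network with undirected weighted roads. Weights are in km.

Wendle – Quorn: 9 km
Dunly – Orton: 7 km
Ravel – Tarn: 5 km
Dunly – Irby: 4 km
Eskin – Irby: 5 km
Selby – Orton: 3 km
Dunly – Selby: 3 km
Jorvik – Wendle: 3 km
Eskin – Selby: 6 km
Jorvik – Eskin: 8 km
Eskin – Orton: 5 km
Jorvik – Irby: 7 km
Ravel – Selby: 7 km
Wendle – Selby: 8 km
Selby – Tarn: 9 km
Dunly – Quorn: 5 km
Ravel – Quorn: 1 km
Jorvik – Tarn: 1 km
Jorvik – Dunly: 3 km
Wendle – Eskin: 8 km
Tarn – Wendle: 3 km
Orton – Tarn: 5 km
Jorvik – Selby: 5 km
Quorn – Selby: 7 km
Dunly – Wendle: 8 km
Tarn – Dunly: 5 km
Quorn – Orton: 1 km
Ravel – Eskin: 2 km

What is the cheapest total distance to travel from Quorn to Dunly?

5 km

Enumerating some paths:
Quorn–Dunly: 5 = 5
Quorn–Orton–Dunly: 1+7 = 8
Quorn–Orton–Selby–Dunly: 1+3+3 = 7
Cheapest is Quorn–Dunly at 5 km.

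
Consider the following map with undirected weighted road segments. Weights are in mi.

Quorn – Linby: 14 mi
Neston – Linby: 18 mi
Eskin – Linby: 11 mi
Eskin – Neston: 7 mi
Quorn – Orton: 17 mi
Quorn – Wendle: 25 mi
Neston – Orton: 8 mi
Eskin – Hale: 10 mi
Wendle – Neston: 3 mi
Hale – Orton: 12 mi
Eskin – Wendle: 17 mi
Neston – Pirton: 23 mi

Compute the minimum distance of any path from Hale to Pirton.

40 mi

Enumerating some paths:
Hale - Orton - Neston - Pirton: 12+8+23 = 43
Hale - Eskin - Wendle - Neston - Pirton: 10+17+3+23 = 53
Hale - Eskin - Linby - Neston - Pirton: 10+11+18+23 = 62
Hale - Eskin - Neston - Pirton: 10+7+23 = 40
The minimum is 40 mi via Hale - Eskin - Neston - Pirton.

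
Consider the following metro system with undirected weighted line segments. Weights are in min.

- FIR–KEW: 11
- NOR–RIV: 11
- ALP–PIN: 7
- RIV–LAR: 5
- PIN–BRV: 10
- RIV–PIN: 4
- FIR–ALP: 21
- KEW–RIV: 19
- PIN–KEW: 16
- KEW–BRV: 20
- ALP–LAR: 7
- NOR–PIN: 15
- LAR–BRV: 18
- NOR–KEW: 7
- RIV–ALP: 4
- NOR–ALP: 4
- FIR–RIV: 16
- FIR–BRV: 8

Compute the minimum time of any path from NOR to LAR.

Running Dijkstra from NOR:
NOR: 0
ALP: 4  (via NOR)
KEW: 7  (via NOR)
RIV: 8  (via ALP)
PIN: 11  (via ALP)
LAR: 11  (via ALP)
Shortest route: NOR–ALP–LAR = 11 min.

11 min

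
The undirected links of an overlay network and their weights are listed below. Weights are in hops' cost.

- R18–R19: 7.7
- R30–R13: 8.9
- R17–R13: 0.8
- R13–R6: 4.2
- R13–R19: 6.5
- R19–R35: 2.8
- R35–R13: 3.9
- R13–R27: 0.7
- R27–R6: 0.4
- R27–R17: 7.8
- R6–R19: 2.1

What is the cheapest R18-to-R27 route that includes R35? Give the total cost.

Shortest R18→R35: R18 → R19 → R35 = 10.5
Best R35 to R27: R35 → R13 → R27 costing 4.6
Total via R35: 10.5 + 4.6 = 15.1 hops' cost.

15.1 hops' cost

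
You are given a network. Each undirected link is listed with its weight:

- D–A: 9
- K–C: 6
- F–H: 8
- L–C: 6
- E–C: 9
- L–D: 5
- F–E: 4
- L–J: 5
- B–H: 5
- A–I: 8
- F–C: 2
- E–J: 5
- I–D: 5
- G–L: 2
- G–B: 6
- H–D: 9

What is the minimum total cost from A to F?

22

Compare a few routes:
A → I → D → L → C → F: 8+5+5+6+2 = 26
A → D → L → C → F: 9+5+6+2 = 22
The minimum is 22 via A → D → L → C → F.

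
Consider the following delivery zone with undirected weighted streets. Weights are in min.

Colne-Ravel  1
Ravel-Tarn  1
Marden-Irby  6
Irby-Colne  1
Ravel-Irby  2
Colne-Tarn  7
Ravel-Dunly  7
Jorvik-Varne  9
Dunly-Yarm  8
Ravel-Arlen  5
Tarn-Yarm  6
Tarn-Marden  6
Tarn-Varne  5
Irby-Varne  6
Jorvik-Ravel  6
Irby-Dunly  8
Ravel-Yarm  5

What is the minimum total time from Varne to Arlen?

11 min

Running Dijkstra from Varne:
Varne: 0
Tarn: 5  (via Varne)
Irby: 6  (via Varne)
Ravel: 6  (via Tarn)
Colne: 7  (via Irby)
Jorvik: 9  (via Varne)
Yarm: 11  (via Tarn)
Arlen: 11  (via Ravel)
Shortest route: Varne–Tarn–Ravel–Arlen = 11 min.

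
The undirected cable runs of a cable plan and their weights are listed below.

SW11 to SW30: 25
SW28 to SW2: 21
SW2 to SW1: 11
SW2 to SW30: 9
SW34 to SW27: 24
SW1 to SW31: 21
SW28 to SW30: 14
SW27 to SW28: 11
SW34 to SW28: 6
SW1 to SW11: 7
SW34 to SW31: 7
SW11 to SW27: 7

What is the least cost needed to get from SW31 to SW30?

Shortest distances from SW31:
SW31: 0
SW34: 7  (via SW31)
SW28: 13  (via SW34)
SW1: 21  (via SW31)
SW27: 24  (via SW28)
SW30: 27  (via SW28)
Shortest route: SW31 → SW34 → SW28 → SW30 = 27.

27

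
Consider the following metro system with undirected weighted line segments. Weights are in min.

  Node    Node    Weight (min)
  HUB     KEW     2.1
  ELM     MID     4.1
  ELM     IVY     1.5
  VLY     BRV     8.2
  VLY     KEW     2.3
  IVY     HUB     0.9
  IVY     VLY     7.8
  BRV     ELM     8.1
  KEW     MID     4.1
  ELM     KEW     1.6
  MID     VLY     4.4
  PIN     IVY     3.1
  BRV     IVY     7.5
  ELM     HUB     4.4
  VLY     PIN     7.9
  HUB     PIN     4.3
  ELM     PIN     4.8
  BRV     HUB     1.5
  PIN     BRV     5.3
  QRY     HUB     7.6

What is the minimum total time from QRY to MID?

13.8 min

Candidate routes:
QRY - HUB - IVY - ELM - MID: 7.6+0.9+1.5+4.1 = 14.1
QRY - HUB - KEW - MID: 7.6+2.1+4.1 = 13.8
QRY - HUB - KEW - ELM - MID: 7.6+2.1+1.6+4.1 = 15.4
Cheapest is QRY - HUB - KEW - MID at 13.8 min.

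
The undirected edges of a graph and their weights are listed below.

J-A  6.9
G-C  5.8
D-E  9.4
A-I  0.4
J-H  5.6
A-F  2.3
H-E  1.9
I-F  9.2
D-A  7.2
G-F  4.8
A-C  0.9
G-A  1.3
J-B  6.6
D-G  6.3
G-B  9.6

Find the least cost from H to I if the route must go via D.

Shortest H→D: H → E → D = 11.3
Best D to I: D → A → I costing 7.6
Total via D: 11.3 + 7.6 = 18.9.

18.9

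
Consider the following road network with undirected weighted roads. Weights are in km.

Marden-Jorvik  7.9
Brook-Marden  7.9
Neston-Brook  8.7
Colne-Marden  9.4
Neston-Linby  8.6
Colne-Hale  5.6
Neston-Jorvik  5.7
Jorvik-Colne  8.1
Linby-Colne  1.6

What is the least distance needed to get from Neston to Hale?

15.8 km

Settle nodes by increasing distance from Neston:
Neston: 0
Jorvik: 5.7  (via Neston)
Linby: 8.6  (via Neston)
Brook: 8.7  (via Neston)
Colne: 10.2  (via Linby)
Marden: 13.6  (via Jorvik)
Hale: 15.8  (via Colne)
Shortest route: Neston → Linby → Colne → Hale = 15.8 km.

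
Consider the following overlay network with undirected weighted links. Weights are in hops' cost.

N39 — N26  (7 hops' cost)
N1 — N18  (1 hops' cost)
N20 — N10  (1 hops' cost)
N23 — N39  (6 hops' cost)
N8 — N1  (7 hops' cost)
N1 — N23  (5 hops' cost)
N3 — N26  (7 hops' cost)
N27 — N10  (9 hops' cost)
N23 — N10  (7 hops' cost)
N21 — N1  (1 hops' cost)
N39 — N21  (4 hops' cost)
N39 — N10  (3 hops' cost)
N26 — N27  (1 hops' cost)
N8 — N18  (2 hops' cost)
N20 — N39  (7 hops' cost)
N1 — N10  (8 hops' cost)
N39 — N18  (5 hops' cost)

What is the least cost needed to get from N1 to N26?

Compare a few routes:
N1–N18–N39–N26: 1+5+7 = 13
N1–N23–N39–N26: 5+6+7 = 18
N1–N21–N39–N10–N27–N26: 1+4+3+9+1 = 18
N1–N21–N39–N26: 1+4+7 = 12
The minimum is 12 hops' cost via N1–N21–N39–N26.

12 hops' cost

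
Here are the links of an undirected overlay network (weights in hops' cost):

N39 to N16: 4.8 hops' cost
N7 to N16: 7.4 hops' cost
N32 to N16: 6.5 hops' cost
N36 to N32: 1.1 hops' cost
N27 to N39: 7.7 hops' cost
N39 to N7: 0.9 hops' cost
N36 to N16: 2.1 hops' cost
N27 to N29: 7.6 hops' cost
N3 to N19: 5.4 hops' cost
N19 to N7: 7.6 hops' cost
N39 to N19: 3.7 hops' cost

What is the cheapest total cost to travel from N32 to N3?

17.1 hops' cost

Shortest distances from N32:
N32: 0
N36: 1.1  (via N32)
N16: 3.2  (via N36)
N39: 8  (via N16)
N7: 8.9  (via N39)
N19: 11.7  (via N39)
N27: 15.7  (via N39)
N3: 17.1  (via N19)
Shortest route: N32–N36–N16–N39–N19–N3 = 17.1 hops' cost.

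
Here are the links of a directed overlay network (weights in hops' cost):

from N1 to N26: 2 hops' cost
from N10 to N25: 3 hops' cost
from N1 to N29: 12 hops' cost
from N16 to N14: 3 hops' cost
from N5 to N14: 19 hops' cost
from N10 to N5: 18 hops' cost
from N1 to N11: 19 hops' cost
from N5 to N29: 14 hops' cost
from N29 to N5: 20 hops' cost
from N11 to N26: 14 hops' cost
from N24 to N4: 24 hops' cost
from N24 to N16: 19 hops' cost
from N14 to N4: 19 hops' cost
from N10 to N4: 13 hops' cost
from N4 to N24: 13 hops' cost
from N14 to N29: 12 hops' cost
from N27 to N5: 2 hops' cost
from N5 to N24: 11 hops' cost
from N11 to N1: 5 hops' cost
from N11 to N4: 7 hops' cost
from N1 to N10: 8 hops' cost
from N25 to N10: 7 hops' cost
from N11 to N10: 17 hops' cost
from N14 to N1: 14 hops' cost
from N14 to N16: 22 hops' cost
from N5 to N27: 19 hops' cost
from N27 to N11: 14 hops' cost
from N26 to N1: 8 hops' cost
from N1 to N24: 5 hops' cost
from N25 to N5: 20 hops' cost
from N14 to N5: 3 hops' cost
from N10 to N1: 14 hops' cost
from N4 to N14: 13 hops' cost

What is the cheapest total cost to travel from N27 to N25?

Compare a few routes:
N27 - N11 - N1 - N10 - N25: 14+5+8+3 = 30
N27 - N11 - N10 - N25: 14+17+3 = 34
Cheapest is N27 - N11 - N1 - N10 - N25 at 30 hops' cost.

30 hops' cost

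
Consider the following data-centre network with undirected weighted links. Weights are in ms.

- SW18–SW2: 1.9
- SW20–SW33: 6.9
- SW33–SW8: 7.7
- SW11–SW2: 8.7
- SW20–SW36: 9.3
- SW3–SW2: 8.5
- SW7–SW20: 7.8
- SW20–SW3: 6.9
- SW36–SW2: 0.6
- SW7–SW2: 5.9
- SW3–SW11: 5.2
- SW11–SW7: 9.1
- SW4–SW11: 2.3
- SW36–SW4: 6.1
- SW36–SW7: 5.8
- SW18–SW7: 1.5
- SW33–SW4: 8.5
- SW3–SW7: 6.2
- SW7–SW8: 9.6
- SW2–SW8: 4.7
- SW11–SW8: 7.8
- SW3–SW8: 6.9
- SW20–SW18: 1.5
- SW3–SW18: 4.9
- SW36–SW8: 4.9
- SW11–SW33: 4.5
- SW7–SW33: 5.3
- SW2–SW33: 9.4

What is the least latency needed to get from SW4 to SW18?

8.6 ms

Enumerating some paths:
SW4 → SW36 → SW2 → SW18: 6.1+0.6+1.9 = 8.6
SW4 → SW11 → SW3 → SW18: 2.3+5.2+4.9 = 12.4
Cheapest is SW4 → SW36 → SW2 → SW18 at 8.6 ms.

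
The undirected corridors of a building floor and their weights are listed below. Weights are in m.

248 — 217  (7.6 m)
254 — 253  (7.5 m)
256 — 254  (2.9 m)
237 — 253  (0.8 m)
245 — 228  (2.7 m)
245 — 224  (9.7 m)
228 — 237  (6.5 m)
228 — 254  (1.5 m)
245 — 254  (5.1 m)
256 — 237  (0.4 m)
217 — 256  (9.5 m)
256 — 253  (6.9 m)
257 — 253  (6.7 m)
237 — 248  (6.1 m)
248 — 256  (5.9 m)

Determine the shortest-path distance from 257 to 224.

24.7 m

Settle nodes by increasing distance from 257:
257: 0
253: 6.7  (via 257)
237: 7.5  (via 253)
256: 7.9  (via 237)
254: 10.8  (via 256)
228: 12.3  (via 254)
248: 13.6  (via 237)
245: 15  (via 228)
217: 17.4  (via 256)
224: 24.7  (via 245)
Shortest route: 257 → 253 → 237 → 256 → 254 → 228 → 245 → 224 = 24.7 m.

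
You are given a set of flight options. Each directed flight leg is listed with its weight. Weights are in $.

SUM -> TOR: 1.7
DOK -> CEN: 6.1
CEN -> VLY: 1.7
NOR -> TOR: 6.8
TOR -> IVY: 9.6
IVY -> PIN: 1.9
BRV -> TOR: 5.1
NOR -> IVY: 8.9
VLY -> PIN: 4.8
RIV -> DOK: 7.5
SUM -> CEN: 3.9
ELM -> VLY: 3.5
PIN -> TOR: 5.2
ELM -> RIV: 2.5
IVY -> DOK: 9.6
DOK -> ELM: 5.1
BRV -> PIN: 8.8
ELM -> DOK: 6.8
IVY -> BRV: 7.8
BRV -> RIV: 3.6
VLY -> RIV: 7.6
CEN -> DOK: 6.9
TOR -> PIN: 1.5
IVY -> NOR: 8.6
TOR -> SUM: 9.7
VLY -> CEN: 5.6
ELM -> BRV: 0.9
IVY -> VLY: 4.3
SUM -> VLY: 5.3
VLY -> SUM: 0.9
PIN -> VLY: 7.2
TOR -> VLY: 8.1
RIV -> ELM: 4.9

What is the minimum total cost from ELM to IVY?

$15.6

Settle nodes by increasing distance from ELM:
ELM: 0
BRV: 0.9  (via ELM)
RIV: 2.5  (via ELM)
VLY: 3.5  (via ELM)
SUM: 4.4  (via VLY)
TOR: 6  (via BRV)
DOK: 6.8  (via ELM)
PIN: 7.5  (via TOR)
CEN: 8.3  (via SUM)
IVY: 15.6  (via TOR)
Shortest route: ELM → BRV → TOR → IVY = $15.6.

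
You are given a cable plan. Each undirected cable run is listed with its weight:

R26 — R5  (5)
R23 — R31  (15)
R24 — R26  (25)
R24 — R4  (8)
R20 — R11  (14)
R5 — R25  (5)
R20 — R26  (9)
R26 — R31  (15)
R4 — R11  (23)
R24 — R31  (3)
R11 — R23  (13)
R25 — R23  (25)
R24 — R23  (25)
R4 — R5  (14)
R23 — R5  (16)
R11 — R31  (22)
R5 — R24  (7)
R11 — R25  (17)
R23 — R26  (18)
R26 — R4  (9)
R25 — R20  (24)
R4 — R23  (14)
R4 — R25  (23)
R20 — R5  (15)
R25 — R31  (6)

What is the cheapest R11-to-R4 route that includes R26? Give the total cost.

Best R11 to R26: R11 → R20 → R26 costing 23
Best R26 to R4: R26 → R4 costing 9
Total via R26: 23 + 9 = 32.

32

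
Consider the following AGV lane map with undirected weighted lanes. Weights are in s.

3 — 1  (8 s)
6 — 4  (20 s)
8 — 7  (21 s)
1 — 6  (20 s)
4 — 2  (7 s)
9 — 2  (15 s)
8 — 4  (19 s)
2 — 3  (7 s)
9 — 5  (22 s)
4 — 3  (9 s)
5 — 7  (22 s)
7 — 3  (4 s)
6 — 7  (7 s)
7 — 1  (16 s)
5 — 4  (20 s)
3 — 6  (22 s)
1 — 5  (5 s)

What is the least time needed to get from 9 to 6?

Enumerating some paths:
9 - 2 - 3 - 7 - 6: 15+7+4+7 = 33
9 - 2 - 4 - 6: 15+7+20 = 42
9 - 2 - 4 - 3 - 7 - 6: 15+7+9+4+7 = 42
Cheapest is 9 - 2 - 3 - 7 - 6 at 33 s.

33 s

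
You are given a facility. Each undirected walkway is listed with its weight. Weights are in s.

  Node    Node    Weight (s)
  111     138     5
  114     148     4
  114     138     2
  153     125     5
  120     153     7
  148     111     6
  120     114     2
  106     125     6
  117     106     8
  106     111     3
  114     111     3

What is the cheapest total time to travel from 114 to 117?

14 s

Shortest distances from 114:
114: 0
120: 2  (via 114)
138: 2  (via 114)
111: 3  (via 114)
148: 4  (via 114)
106: 6  (via 111)
153: 9  (via 120)
125: 12  (via 106)
117: 14  (via 106)
Shortest route: 114 → 111 → 106 → 117 = 14 s.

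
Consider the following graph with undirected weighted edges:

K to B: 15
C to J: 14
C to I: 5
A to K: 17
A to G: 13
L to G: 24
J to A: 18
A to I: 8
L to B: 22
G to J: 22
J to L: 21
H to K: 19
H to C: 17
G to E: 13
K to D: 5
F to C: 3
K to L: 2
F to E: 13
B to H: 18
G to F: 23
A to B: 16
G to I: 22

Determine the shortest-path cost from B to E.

Shortest distances from B:
B: 0
K: 15  (via B)
A: 16  (via B)
L: 17  (via K)
H: 18  (via B)
D: 20  (via K)
I: 24  (via A)
C: 29  (via I)
G: 29  (via A)
F: 32  (via C)
J: 34  (via A)
E: 42  (via G)
Shortest route: B–A–G–E = 42.

42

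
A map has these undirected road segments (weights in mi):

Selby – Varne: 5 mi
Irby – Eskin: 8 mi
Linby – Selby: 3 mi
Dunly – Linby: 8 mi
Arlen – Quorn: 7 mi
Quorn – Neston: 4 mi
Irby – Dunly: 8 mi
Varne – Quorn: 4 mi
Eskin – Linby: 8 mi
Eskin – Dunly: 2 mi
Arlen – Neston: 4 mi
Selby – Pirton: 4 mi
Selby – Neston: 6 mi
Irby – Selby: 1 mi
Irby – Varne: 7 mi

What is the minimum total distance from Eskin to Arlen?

19 mi

Candidate routes:
Eskin → Linby → Selby → Neston → Arlen: 8+3+6+4 = 21
Eskin → Dunly → Linby → Selby → Neston → Arlen: 2+8+3+6+4 = 23
Eskin → Irby → Selby → Neston → Arlen: 8+1+6+4 = 19
Eskin → Dunly → Irby → Selby → Neston → Arlen: 2+8+1+6+4 = 21
The minimum is 19 mi via Eskin → Irby → Selby → Neston → Arlen.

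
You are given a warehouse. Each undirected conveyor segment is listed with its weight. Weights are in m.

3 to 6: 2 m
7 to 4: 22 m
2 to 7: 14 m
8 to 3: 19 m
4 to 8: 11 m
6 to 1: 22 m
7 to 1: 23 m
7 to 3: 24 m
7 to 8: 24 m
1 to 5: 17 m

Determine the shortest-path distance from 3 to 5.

41 m

Settle nodes by increasing distance from 3:
3: 0
6: 2  (via 3)
8: 19  (via 3)
1: 24  (via 6)
7: 24  (via 3)
4: 30  (via 8)
2: 38  (via 7)
5: 41  (via 1)
Shortest route: 3 → 6 → 1 → 5 = 41 m.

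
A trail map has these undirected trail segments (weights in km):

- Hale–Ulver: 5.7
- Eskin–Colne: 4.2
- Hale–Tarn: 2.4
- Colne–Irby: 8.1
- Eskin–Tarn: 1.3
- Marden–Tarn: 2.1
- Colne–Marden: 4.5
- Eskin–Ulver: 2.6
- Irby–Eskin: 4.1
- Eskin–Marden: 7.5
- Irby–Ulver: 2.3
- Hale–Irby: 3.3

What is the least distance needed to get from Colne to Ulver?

6.8 km

Shortest distances from Colne:
Colne: 0
Eskin: 4.2  (via Colne)
Marden: 4.5  (via Colne)
Tarn: 5.5  (via Eskin)
Ulver: 6.8  (via Eskin)
Shortest route: Colne → Eskin → Ulver = 6.8 km.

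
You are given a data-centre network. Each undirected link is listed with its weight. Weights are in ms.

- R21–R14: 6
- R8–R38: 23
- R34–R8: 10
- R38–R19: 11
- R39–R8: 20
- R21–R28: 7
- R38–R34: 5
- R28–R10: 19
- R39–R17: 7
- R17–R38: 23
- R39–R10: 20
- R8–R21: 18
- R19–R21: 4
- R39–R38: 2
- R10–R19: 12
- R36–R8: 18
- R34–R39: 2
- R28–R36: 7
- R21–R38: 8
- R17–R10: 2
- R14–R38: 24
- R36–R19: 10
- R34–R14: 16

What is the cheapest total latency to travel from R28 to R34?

19 ms

Settle nodes by increasing distance from R28:
R28: 0
R21: 7  (via R28)
R36: 7  (via R28)
R19: 11  (via R21)
R14: 13  (via R21)
R38: 15  (via R21)
R39: 17  (via R38)
R34: 19  (via R39)
Shortest route: R28–R21–R38–R39–R34 = 19 ms.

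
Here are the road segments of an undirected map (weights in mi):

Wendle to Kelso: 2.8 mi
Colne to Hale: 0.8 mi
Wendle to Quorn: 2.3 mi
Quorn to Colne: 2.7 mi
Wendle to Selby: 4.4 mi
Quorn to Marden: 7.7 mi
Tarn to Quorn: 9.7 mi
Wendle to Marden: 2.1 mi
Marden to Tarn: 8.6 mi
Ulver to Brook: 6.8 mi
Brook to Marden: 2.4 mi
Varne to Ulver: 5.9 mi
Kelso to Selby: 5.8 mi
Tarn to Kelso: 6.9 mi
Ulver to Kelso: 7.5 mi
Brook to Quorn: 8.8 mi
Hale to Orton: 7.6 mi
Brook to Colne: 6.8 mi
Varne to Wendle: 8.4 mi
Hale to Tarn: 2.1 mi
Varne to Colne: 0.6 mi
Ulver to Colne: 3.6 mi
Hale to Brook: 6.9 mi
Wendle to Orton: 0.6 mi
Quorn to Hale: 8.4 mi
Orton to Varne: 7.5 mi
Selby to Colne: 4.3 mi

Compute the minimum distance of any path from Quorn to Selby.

6.7 mi

Compare a few routes:
Quorn–Colne–Selby: 2.7+4.3 = 7
Quorn–Wendle–Selby: 2.3+4.4 = 6.7
Quorn–Hale–Colne–Selby: 8.4+0.8+4.3 = 13.5
Quorn–Wendle–Kelso–Selby: 2.3+2.8+5.8 = 10.9
The minimum is 6.7 mi via Quorn–Wendle–Selby.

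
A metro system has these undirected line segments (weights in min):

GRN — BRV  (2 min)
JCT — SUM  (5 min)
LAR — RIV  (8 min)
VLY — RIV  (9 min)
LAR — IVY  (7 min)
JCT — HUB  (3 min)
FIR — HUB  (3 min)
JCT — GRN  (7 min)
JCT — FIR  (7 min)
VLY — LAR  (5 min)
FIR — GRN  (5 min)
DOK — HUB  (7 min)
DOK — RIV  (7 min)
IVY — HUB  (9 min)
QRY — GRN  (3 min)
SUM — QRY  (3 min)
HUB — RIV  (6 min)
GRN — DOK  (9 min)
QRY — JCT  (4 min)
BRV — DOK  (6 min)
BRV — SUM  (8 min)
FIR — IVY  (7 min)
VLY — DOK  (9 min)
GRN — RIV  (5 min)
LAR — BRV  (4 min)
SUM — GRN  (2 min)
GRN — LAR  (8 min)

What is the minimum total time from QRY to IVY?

15 min

Running Dijkstra from QRY:
QRY: 0
GRN: 3  (via QRY)
SUM: 3  (via QRY)
JCT: 4  (via QRY)
BRV: 5  (via GRN)
HUB: 7  (via JCT)
RIV: 8  (via GRN)
FIR: 8  (via GRN)
LAR: 9  (via BRV)
DOK: 11  (via BRV)
VLY: 14  (via LAR)
IVY: 15  (via FIR)
Shortest route: QRY → GRN → FIR → IVY = 15 min.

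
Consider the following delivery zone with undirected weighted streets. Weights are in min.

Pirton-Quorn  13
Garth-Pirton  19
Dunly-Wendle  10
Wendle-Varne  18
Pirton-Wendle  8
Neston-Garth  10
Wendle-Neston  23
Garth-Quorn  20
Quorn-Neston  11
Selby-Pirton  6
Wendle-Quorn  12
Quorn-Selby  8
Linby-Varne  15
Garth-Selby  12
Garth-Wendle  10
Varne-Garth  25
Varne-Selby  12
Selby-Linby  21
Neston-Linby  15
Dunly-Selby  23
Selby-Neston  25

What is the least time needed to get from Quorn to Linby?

26 min

Shortest distances from Quorn:
Quorn: 0
Selby: 8  (via Quorn)
Neston: 11  (via Quorn)
Wendle: 12  (via Quorn)
Pirton: 13  (via Quorn)
Varne: 20  (via Selby)
Garth: 20  (via Quorn)
Dunly: 22  (via Wendle)
Linby: 26  (via Neston)
Shortest route: Quorn → Neston → Linby = 26 min.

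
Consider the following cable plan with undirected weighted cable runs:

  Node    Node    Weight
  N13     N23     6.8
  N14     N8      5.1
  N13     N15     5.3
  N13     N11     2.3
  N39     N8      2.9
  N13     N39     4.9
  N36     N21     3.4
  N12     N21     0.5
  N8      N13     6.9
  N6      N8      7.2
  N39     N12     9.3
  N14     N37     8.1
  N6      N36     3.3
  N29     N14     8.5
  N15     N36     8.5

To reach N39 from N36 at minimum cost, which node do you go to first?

N21

Enumerating some paths:
N36 → N6 → N8 → N39: 3.3+7.2+2.9 = 13.4
N36 → N15 → N13 → N39: 8.5+5.3+4.9 = 18.7
N36 → N21 → N12 → N39: 3.4+0.5+9.3 = 13.2
Cheapest is N36 → N21 → N12 → N39 at 13.2.
So from N36 the first move is to N21.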